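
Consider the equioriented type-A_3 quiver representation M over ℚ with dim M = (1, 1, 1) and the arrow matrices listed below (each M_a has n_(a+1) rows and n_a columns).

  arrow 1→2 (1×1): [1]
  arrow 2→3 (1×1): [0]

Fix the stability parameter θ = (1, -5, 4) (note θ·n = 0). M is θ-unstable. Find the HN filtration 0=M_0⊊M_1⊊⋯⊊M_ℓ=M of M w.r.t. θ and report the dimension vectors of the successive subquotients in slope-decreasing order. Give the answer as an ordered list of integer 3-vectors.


Barcode: M ≅ I[1,2], I[3,3]. HN layers by μ_θ (2 steps, strictly decreasing):
  μ^(1)=4; μ^(2)=-2

((0, 0, 1); (1, 1, 0))


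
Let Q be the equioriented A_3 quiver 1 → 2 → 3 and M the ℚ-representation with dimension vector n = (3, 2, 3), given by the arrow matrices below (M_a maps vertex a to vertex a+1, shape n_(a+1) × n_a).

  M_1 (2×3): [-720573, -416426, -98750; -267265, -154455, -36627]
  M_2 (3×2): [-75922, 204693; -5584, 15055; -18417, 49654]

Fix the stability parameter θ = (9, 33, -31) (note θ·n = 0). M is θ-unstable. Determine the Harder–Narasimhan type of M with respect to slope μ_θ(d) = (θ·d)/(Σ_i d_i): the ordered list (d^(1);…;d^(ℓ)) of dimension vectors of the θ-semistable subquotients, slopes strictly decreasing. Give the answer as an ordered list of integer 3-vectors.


Interval decomposition of M: I[1,1], I[1,3]^2, I[3,3].
HN type (ℓ=3): μ^(1)=9; μ^(2)=11/3; μ^(3)=-31

((1, 0, 0); (2, 2, 2); (0, 0, 1))


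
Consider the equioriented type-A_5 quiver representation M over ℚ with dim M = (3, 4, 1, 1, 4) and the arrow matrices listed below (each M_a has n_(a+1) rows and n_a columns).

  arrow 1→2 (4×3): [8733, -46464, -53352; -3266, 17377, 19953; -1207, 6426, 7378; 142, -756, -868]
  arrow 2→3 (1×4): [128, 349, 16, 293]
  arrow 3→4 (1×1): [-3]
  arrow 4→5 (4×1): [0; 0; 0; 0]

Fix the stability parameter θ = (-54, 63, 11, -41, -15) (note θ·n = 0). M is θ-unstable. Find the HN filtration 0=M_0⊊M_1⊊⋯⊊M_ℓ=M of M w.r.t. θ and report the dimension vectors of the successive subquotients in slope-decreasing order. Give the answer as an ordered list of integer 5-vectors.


Interval decomposition of M: I[1,1], I[1,2], I[1,4], I[2,2]^2, I[5,5]^4.
HN type (ℓ=4): μ^(1)=63; μ^(2)=11; μ^(3)=-15; μ^(4)=-54

((0, 3, 0, 0, 0); (0, 1, 1, 1, 0); (0, 0, 0, 0, 4); (3, 0, 0, 0, 0))


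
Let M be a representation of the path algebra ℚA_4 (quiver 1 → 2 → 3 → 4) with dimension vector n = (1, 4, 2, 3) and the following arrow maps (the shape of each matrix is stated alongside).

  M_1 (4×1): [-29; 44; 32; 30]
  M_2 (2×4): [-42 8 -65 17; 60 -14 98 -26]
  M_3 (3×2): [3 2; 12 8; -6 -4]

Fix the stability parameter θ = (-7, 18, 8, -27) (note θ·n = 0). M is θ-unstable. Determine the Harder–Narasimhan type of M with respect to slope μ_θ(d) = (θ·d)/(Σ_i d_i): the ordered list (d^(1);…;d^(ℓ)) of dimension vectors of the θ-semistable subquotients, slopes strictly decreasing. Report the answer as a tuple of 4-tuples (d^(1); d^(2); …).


Interval decomposition of M: I[1,2], I[2,2], I[2,3], I[2,4], I[4,4]^2.
HN type (ℓ=5): μ^(1)=18; μ^(2)=13; μ^(3)=-1/3; μ^(4)=-7; μ^(5)=-27

((0, 2, 0, 0); (0, 1, 1, 0); (0, 1, 1, 1); (1, 0, 0, 0); (0, 0, 0, 2))


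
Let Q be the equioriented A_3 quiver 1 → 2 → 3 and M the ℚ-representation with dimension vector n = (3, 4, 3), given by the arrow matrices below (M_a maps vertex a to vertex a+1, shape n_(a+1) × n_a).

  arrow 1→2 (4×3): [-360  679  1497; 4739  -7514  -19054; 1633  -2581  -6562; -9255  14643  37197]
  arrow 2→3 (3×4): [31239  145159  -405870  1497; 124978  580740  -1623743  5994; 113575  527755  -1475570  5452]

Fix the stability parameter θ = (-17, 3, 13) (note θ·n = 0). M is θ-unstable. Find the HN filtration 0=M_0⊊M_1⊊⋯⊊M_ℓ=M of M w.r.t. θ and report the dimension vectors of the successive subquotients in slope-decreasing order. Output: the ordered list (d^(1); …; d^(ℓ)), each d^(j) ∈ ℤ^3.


Via rank(M_{q-1}∘⋯∘M_p): M ≅ I[1,2], I[1,3]^2, I[2,3].
μ_θ-semistable layers: μ^(1)=13; μ^(2)=3; μ^(3)=-17

((0, 0, 3); (0, 4, 0); (3, 0, 0))


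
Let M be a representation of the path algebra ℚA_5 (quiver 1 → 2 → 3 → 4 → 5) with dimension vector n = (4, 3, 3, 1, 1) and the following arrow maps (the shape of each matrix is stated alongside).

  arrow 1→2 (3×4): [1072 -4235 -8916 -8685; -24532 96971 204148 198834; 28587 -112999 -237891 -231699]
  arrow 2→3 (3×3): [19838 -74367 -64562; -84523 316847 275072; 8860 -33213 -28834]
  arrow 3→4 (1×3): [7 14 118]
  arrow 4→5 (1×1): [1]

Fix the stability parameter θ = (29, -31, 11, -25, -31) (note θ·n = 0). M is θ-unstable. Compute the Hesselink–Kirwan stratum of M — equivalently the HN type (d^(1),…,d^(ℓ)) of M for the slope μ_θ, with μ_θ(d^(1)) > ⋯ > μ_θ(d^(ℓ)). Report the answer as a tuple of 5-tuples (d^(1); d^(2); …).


Barcode: M ≅ I[1,1], I[1,2], I[1,3], I[1,5], I[3,3]. HN layers by μ_θ (4 steps, strictly decreasing):
  μ^(1)=29; μ^(2)=11; μ^(3)=-1; μ^(4)=-47/5

((1, 0, 0, 0, 0); (0, 0, 2, 0, 0); (2, 2, 0, 0, 0); (1, 1, 1, 1, 1))


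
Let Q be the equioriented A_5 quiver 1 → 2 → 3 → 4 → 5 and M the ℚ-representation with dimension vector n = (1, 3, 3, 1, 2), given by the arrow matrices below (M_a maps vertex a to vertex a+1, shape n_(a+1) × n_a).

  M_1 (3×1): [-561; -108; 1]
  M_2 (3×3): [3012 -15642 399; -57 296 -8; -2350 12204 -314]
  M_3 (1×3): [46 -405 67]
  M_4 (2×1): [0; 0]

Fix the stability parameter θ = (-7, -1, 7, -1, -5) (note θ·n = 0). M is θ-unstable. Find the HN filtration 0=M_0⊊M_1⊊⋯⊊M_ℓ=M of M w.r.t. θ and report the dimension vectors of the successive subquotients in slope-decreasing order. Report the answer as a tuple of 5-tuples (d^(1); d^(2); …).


Barcode: M ≅ I[1,4], I[2,2], I[2,3], I[3,3], I[5,5]^2. HN layers by μ_θ (5 steps, strictly decreasing):
  μ^(1)=7; μ^(2)=3; μ^(3)=-1; μ^(4)=-5; μ^(5)=-7

((0, 0, 2, 0, 0); (0, 0, 1, 1, 0); (0, 3, 0, 0, 0); (0, 0, 0, 0, 2); (1, 0, 0, 0, 0))


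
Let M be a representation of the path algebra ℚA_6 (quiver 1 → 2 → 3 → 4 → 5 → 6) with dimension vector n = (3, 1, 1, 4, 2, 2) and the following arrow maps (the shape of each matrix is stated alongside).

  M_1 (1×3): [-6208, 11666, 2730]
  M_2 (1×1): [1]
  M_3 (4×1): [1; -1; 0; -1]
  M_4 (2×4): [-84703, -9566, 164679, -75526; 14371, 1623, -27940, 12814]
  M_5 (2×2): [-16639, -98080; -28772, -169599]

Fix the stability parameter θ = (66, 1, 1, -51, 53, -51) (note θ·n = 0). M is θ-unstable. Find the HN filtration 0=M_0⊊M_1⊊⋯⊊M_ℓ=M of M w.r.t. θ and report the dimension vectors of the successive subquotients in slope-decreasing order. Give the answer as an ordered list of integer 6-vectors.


Interval decomposition of M: I[1,1]^2, I[1,6], I[4,4]^2, I[4,6].
HN type (ℓ=4): μ^(1)=66; μ^(2)=19/6; μ^(3)=1; μ^(4)=-51

((2, 0, 0, 0, 0, 0); (1, 1, 1, 1, 1, 1); (0, 0, 0, 0, 1, 1); (0, 0, 0, 3, 0, 0))


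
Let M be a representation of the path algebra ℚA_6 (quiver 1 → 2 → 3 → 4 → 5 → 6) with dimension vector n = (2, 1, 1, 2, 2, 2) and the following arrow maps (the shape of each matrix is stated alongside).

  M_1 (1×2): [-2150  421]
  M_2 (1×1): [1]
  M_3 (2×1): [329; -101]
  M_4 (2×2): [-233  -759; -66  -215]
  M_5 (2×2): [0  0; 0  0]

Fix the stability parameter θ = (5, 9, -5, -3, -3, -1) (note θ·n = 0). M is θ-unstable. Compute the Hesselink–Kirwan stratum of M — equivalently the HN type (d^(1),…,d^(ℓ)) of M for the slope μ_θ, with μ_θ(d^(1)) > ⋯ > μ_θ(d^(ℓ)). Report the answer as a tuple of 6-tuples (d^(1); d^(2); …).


Barcode: M ≅ I[1,1], I[1,5], I[4,5], I[6,6]^2. HN layers by μ_θ (4 steps, strictly decreasing):
  μ^(1)=5; μ^(2)=3/5; μ^(3)=-1; μ^(4)=-3

((1, 0, 0, 0, 0, 0); (1, 1, 1, 1, 1, 0); (0, 0, 0, 0, 0, 2); (0, 0, 0, 1, 1, 0))


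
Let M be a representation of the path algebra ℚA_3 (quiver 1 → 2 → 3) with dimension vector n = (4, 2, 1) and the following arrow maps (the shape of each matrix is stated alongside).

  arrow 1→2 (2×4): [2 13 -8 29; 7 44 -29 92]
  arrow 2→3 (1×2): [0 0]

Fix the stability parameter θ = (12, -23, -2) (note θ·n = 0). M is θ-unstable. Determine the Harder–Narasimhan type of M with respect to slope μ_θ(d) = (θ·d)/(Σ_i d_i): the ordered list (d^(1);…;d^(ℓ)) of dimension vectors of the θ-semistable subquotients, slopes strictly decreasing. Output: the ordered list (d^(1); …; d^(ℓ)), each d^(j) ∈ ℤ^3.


Via rank(M_{q-1}∘⋯∘M_p): M ≅ I[1,1]^2, I[1,2]^2, I[3,3].
μ_θ-semistable layers: μ^(1)=12; μ^(2)=-2; μ^(3)=-11/2

((2, 0, 0); (0, 0, 1); (2, 2, 0))


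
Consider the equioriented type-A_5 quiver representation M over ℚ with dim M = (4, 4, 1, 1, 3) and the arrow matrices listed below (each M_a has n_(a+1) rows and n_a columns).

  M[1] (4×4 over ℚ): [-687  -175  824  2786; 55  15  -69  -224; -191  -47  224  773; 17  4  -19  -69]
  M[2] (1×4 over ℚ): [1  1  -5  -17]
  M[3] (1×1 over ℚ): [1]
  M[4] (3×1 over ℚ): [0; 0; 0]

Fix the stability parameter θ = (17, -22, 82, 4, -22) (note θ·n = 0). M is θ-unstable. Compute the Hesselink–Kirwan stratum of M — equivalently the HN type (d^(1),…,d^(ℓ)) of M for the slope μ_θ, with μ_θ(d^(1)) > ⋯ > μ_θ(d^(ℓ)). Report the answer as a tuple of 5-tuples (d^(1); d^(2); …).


Barcode: M ≅ I[1,2]^3, I[1,4], I[5,5]^3. HN layers by μ_θ (3 steps, strictly decreasing):
  μ^(1)=43; μ^(2)=-5/2; μ^(3)=-22

((0, 0, 1, 1, 0); (4, 4, 0, 0, 0); (0, 0, 0, 0, 3))


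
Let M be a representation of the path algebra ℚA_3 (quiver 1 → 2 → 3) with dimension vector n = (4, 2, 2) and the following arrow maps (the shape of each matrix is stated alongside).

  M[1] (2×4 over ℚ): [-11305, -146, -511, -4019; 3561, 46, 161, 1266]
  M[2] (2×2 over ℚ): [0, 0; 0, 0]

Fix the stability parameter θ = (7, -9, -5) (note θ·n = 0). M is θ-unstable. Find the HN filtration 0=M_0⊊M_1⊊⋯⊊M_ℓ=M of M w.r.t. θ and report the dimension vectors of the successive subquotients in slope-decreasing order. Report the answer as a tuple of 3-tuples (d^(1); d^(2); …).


Interval decomposition of M: I[1,1]^2, I[1,2]^2, I[3,3]^2.
HN type (ℓ=3): μ^(1)=7; μ^(2)=-1; μ^(3)=-5

((2, 0, 0); (2, 2, 0); (0, 0, 2))


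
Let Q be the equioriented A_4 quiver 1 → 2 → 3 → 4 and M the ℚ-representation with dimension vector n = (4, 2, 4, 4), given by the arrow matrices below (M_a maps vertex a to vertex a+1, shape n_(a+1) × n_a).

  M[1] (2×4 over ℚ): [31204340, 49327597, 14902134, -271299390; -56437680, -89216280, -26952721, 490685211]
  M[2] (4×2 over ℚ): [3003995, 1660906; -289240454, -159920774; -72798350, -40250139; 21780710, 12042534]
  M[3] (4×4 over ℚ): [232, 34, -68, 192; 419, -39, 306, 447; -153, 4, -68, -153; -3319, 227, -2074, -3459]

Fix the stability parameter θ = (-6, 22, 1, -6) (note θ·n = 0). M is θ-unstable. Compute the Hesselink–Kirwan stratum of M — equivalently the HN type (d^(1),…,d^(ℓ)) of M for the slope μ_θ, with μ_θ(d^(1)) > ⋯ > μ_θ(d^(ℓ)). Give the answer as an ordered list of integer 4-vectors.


Barcode: M ≅ I[1,1]^2, I[1,3], I[1,4], I[3,3], I[3,4], I[4,4]^2. HN layers by μ_θ (5 steps, strictly decreasing):
  μ^(1)=23/2; μ^(2)=17/3; μ^(3)=1; μ^(4)=-5/2; μ^(5)=-6

((0, 1, 1, 0); (0, 1, 1, 1); (0, 0, 1, 0); (0, 0, 1, 1); (4, 0, 0, 2))


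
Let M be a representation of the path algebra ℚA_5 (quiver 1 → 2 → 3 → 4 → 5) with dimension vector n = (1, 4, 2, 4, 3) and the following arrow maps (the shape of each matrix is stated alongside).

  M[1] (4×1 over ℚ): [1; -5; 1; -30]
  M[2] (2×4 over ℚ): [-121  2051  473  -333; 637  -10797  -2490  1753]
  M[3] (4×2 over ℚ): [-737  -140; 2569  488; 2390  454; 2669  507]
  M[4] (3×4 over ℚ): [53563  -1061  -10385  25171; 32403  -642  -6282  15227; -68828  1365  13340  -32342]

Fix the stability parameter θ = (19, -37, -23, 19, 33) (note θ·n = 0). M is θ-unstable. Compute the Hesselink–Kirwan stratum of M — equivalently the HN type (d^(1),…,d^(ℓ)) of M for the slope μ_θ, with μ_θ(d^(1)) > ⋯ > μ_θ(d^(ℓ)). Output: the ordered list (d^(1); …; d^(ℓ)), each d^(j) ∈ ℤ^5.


Via rank(M_{q-1}∘⋯∘M_p): M ≅ I[1,5], I[2,2]^2, I[2,5], I[4,4], I[4,5].
μ_θ-semistable layers: μ^(1)=33; μ^(2)=19; μ^(3)=-41/3; μ^(4)=-23; μ^(5)=-37

((0, 0, 0, 0, 3); (0, 0, 0, 4, 0); (1, 1, 1, 0, 0); (0, 0, 1, 0, 0); (0, 3, 0, 0, 0))


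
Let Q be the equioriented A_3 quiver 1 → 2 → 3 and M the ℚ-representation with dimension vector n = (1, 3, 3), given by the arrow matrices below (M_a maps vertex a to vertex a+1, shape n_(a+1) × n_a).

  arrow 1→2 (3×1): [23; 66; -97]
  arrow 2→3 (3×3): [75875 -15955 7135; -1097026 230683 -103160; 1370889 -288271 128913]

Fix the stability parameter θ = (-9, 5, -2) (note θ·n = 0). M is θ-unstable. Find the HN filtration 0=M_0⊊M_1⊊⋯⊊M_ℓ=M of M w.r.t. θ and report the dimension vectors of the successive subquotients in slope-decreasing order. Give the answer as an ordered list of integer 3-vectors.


Barcode: M ≅ I[1,2], I[2,3]^2, I[3,3]. HN layers by μ_θ (4 steps, strictly decreasing):
  μ^(1)=5; μ^(2)=3/2; μ^(3)=-2; μ^(4)=-9

((0, 1, 0); (0, 2, 2); (0, 0, 1); (1, 0, 0))


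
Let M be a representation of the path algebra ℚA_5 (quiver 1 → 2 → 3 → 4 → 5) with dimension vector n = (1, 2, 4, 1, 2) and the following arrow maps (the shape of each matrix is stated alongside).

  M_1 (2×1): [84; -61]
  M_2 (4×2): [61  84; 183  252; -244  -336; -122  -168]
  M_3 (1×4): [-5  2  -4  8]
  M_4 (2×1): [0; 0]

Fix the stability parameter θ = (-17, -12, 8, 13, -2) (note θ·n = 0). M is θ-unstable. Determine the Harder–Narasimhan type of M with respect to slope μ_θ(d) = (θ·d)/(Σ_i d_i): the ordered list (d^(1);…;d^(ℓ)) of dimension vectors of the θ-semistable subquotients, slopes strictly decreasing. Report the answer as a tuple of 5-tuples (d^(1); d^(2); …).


Via rank(M_{q-1}∘⋯∘M_p): M ≅ I[1,2], I[2,4], I[3,3]^3, I[5,5]^2.
μ_θ-semistable layers: μ^(1)=13; μ^(2)=8; μ^(3)=-2; μ^(4)=-12; μ^(5)=-17

((0, 0, 0, 1, 0); (0, 0, 4, 0, 0); (0, 0, 0, 0, 2); (0, 2, 0, 0, 0); (1, 0, 0, 0, 0))


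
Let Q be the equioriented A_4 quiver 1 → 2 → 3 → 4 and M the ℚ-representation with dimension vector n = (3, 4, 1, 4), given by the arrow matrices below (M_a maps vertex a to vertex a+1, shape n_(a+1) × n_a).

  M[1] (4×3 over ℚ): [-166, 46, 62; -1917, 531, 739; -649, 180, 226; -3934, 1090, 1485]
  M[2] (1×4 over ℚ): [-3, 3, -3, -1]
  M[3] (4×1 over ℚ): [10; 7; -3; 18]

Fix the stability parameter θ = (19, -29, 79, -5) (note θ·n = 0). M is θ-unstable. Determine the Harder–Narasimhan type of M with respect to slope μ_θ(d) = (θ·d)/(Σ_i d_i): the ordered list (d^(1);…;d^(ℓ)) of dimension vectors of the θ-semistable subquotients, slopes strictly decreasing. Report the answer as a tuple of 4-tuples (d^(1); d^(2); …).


Via rank(M_{q-1}∘⋯∘M_p): M ≅ I[1,2]^2, I[1,4], I[2,2], I[4,4]^3.
μ_θ-semistable layers: μ^(1)=37; μ^(2)=-5; μ^(3)=-29

((0, 0, 1, 1); (3, 3, 0, 3); (0, 1, 0, 0))


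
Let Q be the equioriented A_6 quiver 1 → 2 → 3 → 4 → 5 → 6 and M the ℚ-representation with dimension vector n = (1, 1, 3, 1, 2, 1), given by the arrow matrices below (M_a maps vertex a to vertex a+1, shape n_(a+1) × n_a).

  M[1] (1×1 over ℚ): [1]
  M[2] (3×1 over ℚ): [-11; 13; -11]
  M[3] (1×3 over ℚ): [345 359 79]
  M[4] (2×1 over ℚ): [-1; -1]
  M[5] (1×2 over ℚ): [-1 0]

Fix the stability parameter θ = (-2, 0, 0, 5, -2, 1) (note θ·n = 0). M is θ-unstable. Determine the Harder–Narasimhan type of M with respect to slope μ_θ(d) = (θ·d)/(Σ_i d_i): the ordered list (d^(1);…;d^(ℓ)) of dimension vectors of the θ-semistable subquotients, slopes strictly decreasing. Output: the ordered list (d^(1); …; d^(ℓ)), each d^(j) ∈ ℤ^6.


Interval decomposition of M: I[1,6], I[3,3]^2, I[5,5].
HN type (ℓ=3): μ^(1)=4/3; μ^(2)=0; μ^(3)=-2

((0, 0, 0, 1, 1, 1); (0, 1, 3, 0, 0, 0); (1, 0, 0, 0, 1, 0))


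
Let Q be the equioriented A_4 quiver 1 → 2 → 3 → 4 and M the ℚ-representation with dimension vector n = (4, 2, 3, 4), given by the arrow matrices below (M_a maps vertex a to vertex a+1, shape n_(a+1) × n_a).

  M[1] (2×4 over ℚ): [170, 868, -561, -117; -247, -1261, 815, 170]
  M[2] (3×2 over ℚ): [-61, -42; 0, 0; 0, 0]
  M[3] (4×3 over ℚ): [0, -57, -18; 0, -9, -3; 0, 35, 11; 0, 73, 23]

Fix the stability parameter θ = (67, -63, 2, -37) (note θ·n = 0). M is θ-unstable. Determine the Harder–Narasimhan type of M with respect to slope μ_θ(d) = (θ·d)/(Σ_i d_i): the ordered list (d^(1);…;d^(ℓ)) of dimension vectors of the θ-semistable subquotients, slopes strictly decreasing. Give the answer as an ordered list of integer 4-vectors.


Interval decomposition of M: I[1,1]^2, I[1,2], I[1,3], I[3,4]^2, I[4,4]^2.
HN type (ℓ=4): μ^(1)=67; μ^(2)=2; μ^(3)=-35/2; μ^(4)=-37

((2, 0, 0, 0); (2, 2, 1, 0); (0, 0, 2, 2); (0, 0, 0, 2))


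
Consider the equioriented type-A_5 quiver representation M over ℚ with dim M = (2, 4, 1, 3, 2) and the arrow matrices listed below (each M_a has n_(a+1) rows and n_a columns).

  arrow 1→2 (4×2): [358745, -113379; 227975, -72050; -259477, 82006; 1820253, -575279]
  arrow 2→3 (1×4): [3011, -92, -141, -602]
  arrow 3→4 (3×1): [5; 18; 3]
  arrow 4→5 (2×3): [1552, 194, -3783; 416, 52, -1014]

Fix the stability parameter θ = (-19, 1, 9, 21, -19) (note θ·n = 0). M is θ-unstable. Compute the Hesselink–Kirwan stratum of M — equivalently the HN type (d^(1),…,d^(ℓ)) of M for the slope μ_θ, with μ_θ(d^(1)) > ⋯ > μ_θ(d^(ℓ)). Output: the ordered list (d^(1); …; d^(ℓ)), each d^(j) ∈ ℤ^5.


Via rank(M_{q-1}∘⋯∘M_p): M ≅ I[1,2], I[1,5], I[2,2]^2, I[4,4]^2, I[5,5].
μ_θ-semistable layers: μ^(1)=21; μ^(2)=11/3; μ^(3)=1; μ^(4)=-19

((0, 0, 0, 2, 0); (0, 0, 1, 1, 1); (0, 4, 0, 0, 0); (2, 0, 0, 0, 1))


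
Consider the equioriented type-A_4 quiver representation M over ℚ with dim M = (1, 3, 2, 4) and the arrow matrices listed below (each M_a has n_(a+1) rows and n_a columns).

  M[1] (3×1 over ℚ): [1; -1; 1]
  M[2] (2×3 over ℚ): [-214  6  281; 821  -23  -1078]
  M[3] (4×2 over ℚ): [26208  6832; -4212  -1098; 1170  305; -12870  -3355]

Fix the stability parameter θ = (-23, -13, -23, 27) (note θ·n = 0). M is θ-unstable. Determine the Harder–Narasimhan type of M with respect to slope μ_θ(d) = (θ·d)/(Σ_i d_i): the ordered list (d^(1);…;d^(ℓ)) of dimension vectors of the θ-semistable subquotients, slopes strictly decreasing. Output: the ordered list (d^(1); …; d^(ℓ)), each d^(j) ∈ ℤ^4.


Barcode: M ≅ I[1,3], I[2,2], I[2,4], I[4,4]^3. HN layers by μ_θ (4 steps, strictly decreasing):
  μ^(1)=27; μ^(2)=-13; μ^(3)=-18; μ^(4)=-23

((0, 0, 0, 4); (0, 1, 0, 0); (0, 2, 2, 0); (1, 0, 0, 0))


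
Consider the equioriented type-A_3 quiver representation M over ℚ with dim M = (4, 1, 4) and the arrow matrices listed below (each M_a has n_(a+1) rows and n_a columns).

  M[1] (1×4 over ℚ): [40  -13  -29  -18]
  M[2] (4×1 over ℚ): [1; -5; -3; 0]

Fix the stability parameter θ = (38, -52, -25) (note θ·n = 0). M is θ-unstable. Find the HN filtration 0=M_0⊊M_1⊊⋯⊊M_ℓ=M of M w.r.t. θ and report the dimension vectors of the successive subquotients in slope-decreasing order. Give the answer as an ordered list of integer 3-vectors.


Via rank(M_{q-1}∘⋯∘M_p): M ≅ I[1,1]^3, I[1,3], I[3,3]^3.
μ_θ-semistable layers: μ^(1)=38; μ^(2)=-13; μ^(3)=-25

((3, 0, 0); (1, 1, 1); (0, 0, 3))


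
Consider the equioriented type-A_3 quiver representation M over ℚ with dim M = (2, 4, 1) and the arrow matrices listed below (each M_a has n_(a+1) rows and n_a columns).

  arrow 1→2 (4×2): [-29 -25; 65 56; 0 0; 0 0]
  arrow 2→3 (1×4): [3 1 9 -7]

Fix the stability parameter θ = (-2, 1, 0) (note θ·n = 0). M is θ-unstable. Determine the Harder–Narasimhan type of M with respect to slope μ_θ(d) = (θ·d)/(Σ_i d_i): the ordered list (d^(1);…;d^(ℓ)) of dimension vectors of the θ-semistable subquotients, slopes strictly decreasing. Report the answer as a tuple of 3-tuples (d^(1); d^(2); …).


Interval decomposition of M: I[1,2], I[1,3], I[2,2]^2.
HN type (ℓ=3): μ^(1)=1; μ^(2)=1/2; μ^(3)=-2

((0, 3, 0); (0, 1, 1); (2, 0, 0))


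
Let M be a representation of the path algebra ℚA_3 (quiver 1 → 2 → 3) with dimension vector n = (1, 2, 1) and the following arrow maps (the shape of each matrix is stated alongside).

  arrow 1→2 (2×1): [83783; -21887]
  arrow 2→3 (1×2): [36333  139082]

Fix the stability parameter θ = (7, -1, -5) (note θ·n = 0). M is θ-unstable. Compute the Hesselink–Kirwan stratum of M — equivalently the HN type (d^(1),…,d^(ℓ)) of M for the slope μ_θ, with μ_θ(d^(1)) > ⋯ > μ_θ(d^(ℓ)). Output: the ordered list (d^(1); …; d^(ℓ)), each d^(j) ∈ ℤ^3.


Barcode: M ≅ I[1,3], I[2,2]. HN layers by μ_θ (2 steps, strictly decreasing):
  μ^(1)=1/3; μ^(2)=-1

((1, 1, 1); (0, 1, 0))


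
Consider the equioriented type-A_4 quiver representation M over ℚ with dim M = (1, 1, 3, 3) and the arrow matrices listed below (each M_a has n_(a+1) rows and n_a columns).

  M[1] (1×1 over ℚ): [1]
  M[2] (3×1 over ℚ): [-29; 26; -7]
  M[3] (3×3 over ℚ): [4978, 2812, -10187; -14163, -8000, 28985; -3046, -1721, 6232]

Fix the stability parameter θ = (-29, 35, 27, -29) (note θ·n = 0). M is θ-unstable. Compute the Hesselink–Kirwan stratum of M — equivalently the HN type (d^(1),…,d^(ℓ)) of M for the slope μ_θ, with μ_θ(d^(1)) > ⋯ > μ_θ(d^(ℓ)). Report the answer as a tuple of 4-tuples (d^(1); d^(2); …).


Interval decomposition of M: I[1,4], I[3,4]^2.
HN type (ℓ=3): μ^(1)=11; μ^(2)=-1; μ^(3)=-29

((0, 1, 1, 1); (0, 0, 2, 2); (1, 0, 0, 0))


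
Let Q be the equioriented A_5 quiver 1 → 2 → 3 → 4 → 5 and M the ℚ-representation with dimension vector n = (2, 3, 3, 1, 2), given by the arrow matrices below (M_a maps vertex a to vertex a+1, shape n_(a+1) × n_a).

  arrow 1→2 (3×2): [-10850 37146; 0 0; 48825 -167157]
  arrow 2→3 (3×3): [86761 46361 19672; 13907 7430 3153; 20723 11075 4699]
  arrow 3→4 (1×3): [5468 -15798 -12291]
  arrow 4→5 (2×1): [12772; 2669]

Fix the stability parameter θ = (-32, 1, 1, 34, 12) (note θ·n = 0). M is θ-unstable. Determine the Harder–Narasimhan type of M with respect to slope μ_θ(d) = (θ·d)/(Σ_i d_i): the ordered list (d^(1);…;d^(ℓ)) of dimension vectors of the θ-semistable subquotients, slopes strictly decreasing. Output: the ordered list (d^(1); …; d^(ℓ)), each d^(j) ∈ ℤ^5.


Via rank(M_{q-1}∘⋯∘M_p): M ≅ I[1,1], I[1,5], I[2,3]^2, I[5,5].
μ_θ-semistable layers: μ^(1)=23; μ^(2)=12; μ^(3)=1; μ^(4)=-32

((0, 0, 0, 1, 1); (0, 0, 0, 0, 1); (0, 3, 3, 0, 0); (2, 0, 0, 0, 0))


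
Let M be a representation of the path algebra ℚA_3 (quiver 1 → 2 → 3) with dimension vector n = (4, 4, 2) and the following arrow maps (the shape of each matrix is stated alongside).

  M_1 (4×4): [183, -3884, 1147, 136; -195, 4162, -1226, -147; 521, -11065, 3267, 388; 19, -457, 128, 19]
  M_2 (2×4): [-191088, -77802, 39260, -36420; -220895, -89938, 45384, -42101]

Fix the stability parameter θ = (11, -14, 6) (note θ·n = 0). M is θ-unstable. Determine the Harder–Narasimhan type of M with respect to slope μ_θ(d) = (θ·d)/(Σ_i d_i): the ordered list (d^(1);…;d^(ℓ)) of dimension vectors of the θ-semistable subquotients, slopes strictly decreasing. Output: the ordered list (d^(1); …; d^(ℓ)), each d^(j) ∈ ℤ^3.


Barcode: M ≅ I[1,2]^2, I[1,3]^2. HN layers by μ_θ (2 steps, strictly decreasing):
  μ^(1)=6; μ^(2)=-3/2

((0, 0, 2); (4, 4, 0))


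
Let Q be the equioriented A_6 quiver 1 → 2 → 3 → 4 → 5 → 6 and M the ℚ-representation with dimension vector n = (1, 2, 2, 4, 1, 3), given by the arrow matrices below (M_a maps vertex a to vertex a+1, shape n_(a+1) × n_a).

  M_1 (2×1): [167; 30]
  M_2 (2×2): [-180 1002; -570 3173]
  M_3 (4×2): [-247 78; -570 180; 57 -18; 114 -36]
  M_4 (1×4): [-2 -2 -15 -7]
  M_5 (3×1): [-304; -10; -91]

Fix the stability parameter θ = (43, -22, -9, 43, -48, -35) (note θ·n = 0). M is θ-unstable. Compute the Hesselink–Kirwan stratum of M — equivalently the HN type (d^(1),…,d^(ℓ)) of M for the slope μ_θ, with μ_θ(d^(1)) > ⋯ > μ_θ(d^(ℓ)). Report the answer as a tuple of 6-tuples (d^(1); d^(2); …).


Barcode: M ≅ I[1,2], I[2,3], I[3,6], I[4,4]^3, I[6,6]^2. HN layers by μ_θ (6 steps, strictly decreasing):
  μ^(1)=43; μ^(2)=21/2; μ^(3)=-9; μ^(4)=-49/4; μ^(5)=-22; μ^(6)=-35

((0, 0, 0, 3, 0, 0); (1, 1, 0, 0, 0, 0); (0, 0, 1, 0, 0, 0); (0, 0, 1, 1, 1, 1); (0, 1, 0, 0, 0, 0); (0, 0, 0, 0, 0, 2))


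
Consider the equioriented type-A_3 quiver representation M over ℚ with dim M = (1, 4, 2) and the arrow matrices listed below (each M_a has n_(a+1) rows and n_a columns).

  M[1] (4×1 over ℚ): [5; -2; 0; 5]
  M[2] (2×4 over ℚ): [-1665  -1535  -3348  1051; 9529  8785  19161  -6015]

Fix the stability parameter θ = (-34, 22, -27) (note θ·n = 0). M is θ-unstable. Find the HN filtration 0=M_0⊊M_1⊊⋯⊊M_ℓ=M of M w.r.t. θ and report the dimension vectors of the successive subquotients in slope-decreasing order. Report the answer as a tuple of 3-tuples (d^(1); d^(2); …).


Interval decomposition of M: I[1,2], I[2,2], I[2,3]^2.
HN type (ℓ=3): μ^(1)=22; μ^(2)=-5/2; μ^(3)=-34

((0, 2, 0); (0, 2, 2); (1, 0, 0))


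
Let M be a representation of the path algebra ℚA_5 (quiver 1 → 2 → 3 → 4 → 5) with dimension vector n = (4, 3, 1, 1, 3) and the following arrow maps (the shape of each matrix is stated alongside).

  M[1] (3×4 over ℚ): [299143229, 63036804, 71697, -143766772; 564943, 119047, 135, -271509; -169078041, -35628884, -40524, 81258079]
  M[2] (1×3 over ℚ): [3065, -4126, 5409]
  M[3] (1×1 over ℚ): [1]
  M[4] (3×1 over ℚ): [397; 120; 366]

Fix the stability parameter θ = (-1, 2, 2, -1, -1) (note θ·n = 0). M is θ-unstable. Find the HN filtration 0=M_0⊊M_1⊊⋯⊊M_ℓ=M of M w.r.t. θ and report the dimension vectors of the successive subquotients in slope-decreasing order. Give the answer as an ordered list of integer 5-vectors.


Via rank(M_{q-1}∘⋯∘M_p): M ≅ I[1,1], I[1,2]^2, I[1,5], I[5,5]^2.
μ_θ-semistable layers: μ^(1)=2; μ^(2)=1/2; μ^(3)=-1

((0, 2, 0, 0, 0); (0, 1, 1, 1, 1); (4, 0, 0, 0, 2))


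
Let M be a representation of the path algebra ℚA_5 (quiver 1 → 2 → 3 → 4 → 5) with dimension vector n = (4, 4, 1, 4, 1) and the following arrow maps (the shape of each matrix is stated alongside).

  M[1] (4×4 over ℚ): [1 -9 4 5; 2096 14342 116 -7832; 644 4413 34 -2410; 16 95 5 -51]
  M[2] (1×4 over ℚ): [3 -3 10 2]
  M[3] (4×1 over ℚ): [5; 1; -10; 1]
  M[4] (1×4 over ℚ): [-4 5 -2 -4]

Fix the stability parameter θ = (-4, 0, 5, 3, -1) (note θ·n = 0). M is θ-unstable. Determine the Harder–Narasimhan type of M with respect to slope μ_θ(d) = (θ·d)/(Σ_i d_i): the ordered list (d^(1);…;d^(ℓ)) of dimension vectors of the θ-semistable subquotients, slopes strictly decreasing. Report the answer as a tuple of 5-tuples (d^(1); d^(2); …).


Via rank(M_{q-1}∘⋯∘M_p): M ≅ I[1,2]^3, I[1,5], I[4,4]^3.
μ_θ-semistable layers: μ^(1)=3; μ^(2)=7/3; μ^(3)=0; μ^(4)=-4

((0, 0, 0, 3, 0); (0, 0, 1, 1, 1); (0, 4, 0, 0, 0); (4, 0, 0, 0, 0))


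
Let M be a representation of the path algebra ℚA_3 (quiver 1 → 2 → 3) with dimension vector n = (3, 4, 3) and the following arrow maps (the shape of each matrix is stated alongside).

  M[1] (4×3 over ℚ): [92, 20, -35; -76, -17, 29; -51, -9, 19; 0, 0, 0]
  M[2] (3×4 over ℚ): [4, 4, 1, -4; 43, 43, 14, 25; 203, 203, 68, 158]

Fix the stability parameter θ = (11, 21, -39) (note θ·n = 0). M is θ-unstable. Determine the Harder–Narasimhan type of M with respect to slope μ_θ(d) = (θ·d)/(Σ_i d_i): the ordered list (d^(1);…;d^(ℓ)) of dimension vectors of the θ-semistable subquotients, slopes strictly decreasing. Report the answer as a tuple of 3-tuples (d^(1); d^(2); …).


Barcode: M ≅ I[1,2], I[1,3]^2, I[2,3]. HN layers by μ_θ (4 steps, strictly decreasing):
  μ^(1)=21; μ^(2)=11; μ^(3)=-7/3; μ^(4)=-9

((0, 1, 0); (1, 0, 0); (2, 2, 2); (0, 1, 1))


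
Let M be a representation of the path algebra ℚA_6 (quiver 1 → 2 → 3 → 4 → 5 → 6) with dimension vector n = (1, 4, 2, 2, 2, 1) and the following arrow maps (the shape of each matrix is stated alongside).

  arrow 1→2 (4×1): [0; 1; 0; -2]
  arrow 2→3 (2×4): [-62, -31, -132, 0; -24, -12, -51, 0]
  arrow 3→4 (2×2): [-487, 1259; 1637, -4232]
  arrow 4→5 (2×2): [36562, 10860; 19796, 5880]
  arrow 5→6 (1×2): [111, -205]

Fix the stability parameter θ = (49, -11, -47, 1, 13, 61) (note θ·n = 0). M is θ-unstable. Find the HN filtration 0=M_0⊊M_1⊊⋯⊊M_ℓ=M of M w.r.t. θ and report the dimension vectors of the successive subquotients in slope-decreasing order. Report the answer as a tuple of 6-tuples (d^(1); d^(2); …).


Barcode: M ≅ I[1,6], I[2,2]^2, I[2,4], I[5,5]. HN layers by μ_θ (6 steps, strictly decreasing):
  μ^(1)=61; μ^(2)=13; μ^(3)=1; μ^(4)=-3; μ^(5)=-11; μ^(6)=-29

((0, 0, 0, 0, 0, 1); (0, 0, 0, 0, 2, 0); (0, 0, 0, 2, 0, 0); (1, 1, 1, 0, 0, 0); (0, 2, 0, 0, 0, 0); (0, 1, 1, 0, 0, 0))


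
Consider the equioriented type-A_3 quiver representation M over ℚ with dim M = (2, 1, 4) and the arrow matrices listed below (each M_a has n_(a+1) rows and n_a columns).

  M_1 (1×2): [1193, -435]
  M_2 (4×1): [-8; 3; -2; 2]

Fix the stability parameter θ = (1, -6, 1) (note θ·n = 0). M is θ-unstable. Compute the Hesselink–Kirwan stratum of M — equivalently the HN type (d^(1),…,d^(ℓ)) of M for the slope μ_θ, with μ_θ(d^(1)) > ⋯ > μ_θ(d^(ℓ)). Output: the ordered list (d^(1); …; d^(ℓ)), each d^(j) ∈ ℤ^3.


Interval decomposition of M: I[1,1], I[1,3], I[3,3]^3.
HN type (ℓ=2): μ^(1)=1; μ^(2)=-5/2

((1, 0, 4); (1, 1, 0))


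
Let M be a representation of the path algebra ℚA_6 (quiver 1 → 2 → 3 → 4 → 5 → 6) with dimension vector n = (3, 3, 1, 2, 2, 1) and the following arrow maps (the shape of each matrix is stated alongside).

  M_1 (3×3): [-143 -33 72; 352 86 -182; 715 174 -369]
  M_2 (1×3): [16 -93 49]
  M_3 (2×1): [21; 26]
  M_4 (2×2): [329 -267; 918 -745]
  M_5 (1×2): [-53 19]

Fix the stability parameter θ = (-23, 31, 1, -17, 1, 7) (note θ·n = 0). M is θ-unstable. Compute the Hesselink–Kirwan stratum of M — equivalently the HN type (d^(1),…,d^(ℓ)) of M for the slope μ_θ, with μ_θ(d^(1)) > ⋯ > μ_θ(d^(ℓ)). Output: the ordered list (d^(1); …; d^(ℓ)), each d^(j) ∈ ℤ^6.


Barcode: M ≅ I[1,1], I[1,2], I[1,6], I[2,2], I[4,5]. HN layers by μ_θ (6 steps, strictly decreasing):
  μ^(1)=31; μ^(2)=7; μ^(3)=4; μ^(4)=1; μ^(5)=-17; μ^(6)=-23

((0, 2, 0, 0, 0, 0); (0, 0, 0, 0, 0, 1); (0, 1, 1, 1, 1, 0); (0, 0, 0, 0, 1, 0); (0, 0, 0, 1, 0, 0); (3, 0, 0, 0, 0, 0))


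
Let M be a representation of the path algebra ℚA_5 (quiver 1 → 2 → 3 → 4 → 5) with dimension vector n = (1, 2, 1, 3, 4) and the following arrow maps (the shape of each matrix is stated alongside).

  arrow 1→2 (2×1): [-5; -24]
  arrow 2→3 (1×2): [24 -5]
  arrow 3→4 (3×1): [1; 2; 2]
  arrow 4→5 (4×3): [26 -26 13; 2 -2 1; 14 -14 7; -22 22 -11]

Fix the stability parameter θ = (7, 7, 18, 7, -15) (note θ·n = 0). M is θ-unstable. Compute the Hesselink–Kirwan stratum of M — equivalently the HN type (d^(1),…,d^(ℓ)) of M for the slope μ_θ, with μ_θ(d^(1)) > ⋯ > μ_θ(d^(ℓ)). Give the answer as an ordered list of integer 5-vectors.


Via rank(M_{q-1}∘⋯∘M_p): M ≅ I[1,2], I[2,4], I[4,4], I[4,5], I[5,5]^3.
μ_θ-semistable layers: μ^(1)=25/2; μ^(2)=7; μ^(3)=-4; μ^(4)=-15

((0, 0, 1, 1, 0); (1, 2, 0, 1, 0); (0, 0, 0, 1, 1); (0, 0, 0, 0, 3))


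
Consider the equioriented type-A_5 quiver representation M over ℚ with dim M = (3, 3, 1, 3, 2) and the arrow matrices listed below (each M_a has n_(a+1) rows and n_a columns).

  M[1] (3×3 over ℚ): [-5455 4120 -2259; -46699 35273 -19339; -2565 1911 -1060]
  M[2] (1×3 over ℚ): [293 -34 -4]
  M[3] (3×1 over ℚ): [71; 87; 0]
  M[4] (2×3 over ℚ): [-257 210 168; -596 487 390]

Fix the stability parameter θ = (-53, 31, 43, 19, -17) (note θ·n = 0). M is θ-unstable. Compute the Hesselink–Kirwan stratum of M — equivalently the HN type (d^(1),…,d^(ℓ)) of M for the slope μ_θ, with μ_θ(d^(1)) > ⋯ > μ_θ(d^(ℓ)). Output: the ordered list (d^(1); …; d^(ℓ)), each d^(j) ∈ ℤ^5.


Via rank(M_{q-1}∘⋯∘M_p): M ≅ I[1,2]^2, I[1,5], I[4,4], I[4,5].
μ_θ-semistable layers: μ^(1)=31; μ^(2)=19; μ^(3)=1; μ^(4)=-53

((0, 2, 0, 0, 0); (0, 1, 1, 2, 1); (0, 0, 0, 1, 1); (3, 0, 0, 0, 0))


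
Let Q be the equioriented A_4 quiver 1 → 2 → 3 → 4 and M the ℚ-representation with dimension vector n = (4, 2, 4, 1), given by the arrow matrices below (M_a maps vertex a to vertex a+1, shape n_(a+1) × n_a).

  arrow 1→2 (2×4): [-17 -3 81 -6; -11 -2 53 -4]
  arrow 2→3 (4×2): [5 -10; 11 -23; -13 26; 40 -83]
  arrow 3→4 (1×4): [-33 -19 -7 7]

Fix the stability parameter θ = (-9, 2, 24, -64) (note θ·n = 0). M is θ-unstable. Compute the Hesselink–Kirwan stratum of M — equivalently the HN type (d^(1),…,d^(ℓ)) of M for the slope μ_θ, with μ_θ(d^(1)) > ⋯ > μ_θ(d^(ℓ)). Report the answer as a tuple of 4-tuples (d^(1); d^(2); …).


Barcode: M ≅ I[1,1]^2, I[1,3], I[1,4], I[3,3]^2. HN layers by μ_θ (4 steps, strictly decreasing):
  μ^(1)=24; μ^(2)=2; μ^(3)=-9; μ^(4)=-47/4

((0, 0, 3, 0); (0, 1, 0, 0); (3, 0, 0, 0); (1, 1, 1, 1))


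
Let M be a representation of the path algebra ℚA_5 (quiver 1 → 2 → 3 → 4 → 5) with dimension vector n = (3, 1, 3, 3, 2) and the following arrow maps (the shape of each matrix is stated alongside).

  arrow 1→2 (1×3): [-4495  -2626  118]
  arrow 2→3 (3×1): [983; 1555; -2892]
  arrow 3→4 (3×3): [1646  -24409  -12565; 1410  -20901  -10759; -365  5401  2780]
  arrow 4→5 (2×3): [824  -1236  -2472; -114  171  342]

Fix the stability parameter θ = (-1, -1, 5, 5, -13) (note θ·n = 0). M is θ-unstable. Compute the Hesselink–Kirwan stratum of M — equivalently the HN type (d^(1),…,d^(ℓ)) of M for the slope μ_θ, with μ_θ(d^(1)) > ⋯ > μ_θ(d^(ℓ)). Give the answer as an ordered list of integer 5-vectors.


Interval decomposition of M: I[1,1]^2, I[1,5], I[3,4]^2, I[5,5].
HN type (ℓ=3): μ^(1)=5; μ^(2)=-1; μ^(3)=-13

((0, 0, 2, 2, 0); (3, 1, 1, 1, 1); (0, 0, 0, 0, 1))


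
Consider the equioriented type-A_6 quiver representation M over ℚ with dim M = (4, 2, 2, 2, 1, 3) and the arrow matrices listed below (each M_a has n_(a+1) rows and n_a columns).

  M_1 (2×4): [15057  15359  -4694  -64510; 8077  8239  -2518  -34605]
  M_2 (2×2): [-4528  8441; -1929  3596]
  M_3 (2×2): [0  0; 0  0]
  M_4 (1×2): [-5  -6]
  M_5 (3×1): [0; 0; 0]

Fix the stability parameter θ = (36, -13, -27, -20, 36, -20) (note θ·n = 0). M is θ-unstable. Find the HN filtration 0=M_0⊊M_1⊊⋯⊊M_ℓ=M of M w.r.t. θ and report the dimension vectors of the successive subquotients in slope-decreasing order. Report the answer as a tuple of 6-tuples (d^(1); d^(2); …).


Via rank(M_{q-1}∘⋯∘M_p): M ≅ I[1,1]^2, I[1,3]^2, I[4,4], I[4,5], I[6,6]^3.
μ_θ-semistable layers: μ^(1)=36; μ^(2)=-4/3; μ^(3)=-20

((2, 0, 0, 0, 1, 0); (2, 2, 2, 0, 0, 0); (0, 0, 0, 2, 0, 3))


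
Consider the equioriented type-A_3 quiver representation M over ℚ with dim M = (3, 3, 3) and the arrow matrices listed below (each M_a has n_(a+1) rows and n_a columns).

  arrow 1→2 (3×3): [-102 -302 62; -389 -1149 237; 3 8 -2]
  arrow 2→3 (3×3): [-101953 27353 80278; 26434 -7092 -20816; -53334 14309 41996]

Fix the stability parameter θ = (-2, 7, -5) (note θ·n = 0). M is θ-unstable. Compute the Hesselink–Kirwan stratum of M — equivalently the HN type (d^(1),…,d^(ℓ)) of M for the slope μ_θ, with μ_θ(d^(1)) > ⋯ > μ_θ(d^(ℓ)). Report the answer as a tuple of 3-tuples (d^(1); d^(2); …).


Interval decomposition of M: I[1,1], I[1,3]^2, I[2,3].
HN type (ℓ=2): μ^(1)=1; μ^(2)=-2

((0, 3, 3); (3, 0, 0))


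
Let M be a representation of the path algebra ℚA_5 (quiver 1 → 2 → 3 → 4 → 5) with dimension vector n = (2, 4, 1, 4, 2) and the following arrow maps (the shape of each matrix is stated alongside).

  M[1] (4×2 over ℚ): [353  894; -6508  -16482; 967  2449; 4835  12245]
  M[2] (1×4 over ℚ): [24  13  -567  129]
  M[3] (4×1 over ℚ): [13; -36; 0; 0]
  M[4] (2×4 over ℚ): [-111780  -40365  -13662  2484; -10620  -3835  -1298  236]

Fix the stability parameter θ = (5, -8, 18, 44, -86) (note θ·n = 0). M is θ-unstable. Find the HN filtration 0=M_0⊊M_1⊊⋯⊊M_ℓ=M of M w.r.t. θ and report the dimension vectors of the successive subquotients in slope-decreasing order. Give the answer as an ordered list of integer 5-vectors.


Barcode: M ≅ I[1,2], I[1,4], I[2,2]^2, I[4,4]^2, I[4,5], I[5,5]. HN layers by μ_θ (6 steps, strictly decreasing):
  μ^(1)=44; μ^(2)=18; μ^(3)=-3/2; μ^(4)=-8; μ^(5)=-21; μ^(6)=-86

((0, 0, 0, 3, 0); (0, 0, 1, 0, 0); (2, 2, 0, 0, 0); (0, 2, 0, 0, 0); (0, 0, 0, 1, 1); (0, 0, 0, 0, 1))


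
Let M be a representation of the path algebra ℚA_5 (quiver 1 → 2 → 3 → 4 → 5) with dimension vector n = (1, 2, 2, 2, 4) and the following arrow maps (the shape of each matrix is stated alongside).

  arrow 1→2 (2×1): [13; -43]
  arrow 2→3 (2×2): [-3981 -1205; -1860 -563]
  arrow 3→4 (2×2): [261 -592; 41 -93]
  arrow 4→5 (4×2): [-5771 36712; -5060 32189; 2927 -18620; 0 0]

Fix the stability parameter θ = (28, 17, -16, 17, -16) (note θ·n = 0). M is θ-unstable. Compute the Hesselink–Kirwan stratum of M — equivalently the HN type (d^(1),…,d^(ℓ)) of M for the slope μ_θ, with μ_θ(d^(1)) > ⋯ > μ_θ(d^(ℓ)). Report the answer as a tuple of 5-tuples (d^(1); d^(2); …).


Barcode: M ≅ I[1,5], I[2,5], I[5,5]^2. HN layers by μ_θ (3 steps, strictly decreasing):
  μ^(1)=6; μ^(2)=1/2; μ^(3)=-16

((1, 1, 1, 1, 1); (0, 1, 1, 1, 1); (0, 0, 0, 0, 2))


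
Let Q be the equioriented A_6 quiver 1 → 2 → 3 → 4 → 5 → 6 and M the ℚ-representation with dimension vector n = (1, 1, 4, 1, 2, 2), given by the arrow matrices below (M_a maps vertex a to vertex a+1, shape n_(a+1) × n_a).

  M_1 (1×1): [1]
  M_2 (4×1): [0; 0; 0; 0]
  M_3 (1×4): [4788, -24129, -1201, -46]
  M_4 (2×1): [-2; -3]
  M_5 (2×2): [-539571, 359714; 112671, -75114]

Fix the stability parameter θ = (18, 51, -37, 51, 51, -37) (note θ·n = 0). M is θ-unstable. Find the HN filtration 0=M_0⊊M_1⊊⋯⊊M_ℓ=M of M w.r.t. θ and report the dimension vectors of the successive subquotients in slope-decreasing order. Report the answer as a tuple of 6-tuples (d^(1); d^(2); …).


Via rank(M_{q-1}∘⋯∘M_p): M ≅ I[1,2], I[3,3]^3, I[3,5], I[5,6], I[6,6].
μ_θ-semistable layers: μ^(1)=51; μ^(2)=18; μ^(3)=7; μ^(4)=-37

((0, 1, 0, 1, 1, 0); (1, 0, 0, 0, 0, 0); (0, 0, 0, 0, 1, 1); (0, 0, 4, 0, 0, 1))


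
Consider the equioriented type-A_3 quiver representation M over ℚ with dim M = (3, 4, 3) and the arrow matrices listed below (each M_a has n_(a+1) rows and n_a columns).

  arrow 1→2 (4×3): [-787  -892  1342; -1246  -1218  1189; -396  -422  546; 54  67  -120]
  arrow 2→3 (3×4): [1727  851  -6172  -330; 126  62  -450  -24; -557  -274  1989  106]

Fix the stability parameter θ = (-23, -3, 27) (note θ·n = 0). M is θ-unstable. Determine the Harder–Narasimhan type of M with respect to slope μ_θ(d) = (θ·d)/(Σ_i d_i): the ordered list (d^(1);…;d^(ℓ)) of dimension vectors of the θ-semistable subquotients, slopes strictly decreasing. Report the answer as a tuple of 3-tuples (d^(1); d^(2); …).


Via rank(M_{q-1}∘⋯∘M_p): M ≅ I[1,2], I[1,3]^2, I[2,3].
μ_θ-semistable layers: μ^(1)=27; μ^(2)=-3; μ^(3)=-23

((0, 0, 3); (0, 4, 0); (3, 0, 0))
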